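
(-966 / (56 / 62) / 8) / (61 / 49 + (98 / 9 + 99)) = -943299 / 784160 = -1.20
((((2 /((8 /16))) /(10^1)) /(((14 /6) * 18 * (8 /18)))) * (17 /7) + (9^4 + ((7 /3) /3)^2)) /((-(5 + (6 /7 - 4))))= -3533.20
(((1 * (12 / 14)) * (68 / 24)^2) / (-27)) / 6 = -289 / 6804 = -0.04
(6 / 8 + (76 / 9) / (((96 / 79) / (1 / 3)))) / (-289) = -1987 / 187272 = -0.01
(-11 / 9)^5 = -161051 / 59049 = -2.73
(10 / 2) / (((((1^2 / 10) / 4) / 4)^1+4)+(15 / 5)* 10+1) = 800 / 5601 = 0.14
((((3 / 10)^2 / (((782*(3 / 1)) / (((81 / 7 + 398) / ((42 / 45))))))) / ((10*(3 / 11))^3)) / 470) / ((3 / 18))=0.00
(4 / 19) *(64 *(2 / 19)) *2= 1024 / 361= 2.84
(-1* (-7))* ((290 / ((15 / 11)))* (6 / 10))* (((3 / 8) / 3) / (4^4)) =2233 / 5120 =0.44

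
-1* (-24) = 24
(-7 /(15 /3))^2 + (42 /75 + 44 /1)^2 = 1242221 /625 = 1987.55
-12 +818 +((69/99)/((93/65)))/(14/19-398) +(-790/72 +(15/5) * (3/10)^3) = 4604629237943/5791203000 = 795.11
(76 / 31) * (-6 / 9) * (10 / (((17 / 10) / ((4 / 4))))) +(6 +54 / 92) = -220157 / 72726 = -3.03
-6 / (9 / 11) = -22 / 3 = -7.33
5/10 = 1/2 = 0.50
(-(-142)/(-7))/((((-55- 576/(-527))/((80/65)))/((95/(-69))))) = -113747680/178380111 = -0.64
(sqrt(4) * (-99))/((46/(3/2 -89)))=17325/46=376.63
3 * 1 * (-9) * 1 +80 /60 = -77 /3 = -25.67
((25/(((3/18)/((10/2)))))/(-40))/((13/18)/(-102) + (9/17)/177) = 2031075/443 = 4584.82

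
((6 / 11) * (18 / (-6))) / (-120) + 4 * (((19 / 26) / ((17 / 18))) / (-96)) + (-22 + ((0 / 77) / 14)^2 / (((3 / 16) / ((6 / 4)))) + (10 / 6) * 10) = -1561267 / 291720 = -5.35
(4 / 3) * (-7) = -28 / 3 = -9.33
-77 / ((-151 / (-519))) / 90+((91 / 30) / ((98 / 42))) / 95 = -629803 / 215175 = -2.93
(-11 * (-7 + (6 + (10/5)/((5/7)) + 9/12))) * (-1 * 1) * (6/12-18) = -3927/8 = -490.88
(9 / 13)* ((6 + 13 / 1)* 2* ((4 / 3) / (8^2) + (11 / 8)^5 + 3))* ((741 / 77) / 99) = 281620793 / 13877248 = 20.29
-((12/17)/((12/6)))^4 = -1296/83521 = -0.02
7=7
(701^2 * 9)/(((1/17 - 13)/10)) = -75184353/22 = -3417470.59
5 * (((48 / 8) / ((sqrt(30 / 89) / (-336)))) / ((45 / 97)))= -10864 * sqrt(2670) / 15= -37424.34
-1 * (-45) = 45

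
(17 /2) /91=17 /182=0.09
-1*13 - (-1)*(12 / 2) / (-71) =-13.08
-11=-11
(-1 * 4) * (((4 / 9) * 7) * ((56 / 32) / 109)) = -196 / 981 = -0.20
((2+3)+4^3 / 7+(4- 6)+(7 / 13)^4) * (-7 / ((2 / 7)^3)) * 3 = -628845567 / 57122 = -11008.82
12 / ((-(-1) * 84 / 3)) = 0.43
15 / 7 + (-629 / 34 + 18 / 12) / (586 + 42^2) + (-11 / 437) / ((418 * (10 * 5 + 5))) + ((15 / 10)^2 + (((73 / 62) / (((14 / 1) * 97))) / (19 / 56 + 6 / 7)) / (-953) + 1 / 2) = 2818672043177735167 / 576932165191204900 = 4.89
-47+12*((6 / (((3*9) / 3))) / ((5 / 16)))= -107 / 5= -21.40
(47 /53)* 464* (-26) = -10698.26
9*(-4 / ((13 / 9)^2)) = -2916 / 169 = -17.25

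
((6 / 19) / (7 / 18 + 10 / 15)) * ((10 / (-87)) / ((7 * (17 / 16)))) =-5760 / 1245811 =-0.00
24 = 24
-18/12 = -3/2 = -1.50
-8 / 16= -1 / 2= -0.50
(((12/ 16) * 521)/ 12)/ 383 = 521/ 6128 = 0.09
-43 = -43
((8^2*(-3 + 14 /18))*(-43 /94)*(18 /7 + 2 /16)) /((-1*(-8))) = 64930 /2961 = 21.93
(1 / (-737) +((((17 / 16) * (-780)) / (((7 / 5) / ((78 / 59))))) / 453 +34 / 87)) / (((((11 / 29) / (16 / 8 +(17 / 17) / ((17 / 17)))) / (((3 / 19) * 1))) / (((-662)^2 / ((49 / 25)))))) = -175870197213572850 / 470692038971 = -373641.75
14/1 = 14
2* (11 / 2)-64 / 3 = -31 / 3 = -10.33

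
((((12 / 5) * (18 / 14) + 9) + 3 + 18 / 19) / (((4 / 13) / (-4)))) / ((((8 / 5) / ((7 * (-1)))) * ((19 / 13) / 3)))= 2702817 / 1444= 1871.76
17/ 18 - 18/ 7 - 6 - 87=-94.63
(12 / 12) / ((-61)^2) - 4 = -14883 / 3721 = -4.00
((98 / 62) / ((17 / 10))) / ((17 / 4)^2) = 7840 / 152303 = 0.05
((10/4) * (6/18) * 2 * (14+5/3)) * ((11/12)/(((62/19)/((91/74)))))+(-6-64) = -30215815/495504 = -60.98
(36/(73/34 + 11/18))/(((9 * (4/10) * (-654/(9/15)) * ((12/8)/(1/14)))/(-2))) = 51/160993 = 0.00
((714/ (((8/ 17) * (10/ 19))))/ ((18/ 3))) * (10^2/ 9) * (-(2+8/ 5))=-38437/ 2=-19218.50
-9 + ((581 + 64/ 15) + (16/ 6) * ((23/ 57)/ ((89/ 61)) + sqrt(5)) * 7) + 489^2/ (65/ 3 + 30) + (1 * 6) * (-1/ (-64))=5251.41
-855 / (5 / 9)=-1539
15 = 15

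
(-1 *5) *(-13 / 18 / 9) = 0.40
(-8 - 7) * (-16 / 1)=240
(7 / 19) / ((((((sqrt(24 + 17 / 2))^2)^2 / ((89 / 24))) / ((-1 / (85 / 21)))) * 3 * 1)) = -4361 / 40940250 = -0.00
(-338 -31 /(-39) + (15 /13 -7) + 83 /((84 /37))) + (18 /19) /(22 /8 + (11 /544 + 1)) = -620562037 /2026388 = -306.24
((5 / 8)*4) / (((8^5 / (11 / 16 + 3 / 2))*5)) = 35 / 1048576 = 0.00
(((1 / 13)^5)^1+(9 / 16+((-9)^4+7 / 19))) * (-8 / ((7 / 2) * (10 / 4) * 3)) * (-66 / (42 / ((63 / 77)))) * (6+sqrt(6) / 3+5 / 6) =296266120646 * sqrt(6) / 345673783+6073455473243 / 345673783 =19669.29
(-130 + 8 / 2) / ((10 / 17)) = -1071 / 5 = -214.20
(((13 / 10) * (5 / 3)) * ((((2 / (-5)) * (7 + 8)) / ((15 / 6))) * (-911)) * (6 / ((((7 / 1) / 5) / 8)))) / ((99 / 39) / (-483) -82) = -1980.58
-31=-31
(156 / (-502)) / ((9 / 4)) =-104 / 753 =-0.14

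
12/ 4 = 3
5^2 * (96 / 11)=2400 / 11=218.18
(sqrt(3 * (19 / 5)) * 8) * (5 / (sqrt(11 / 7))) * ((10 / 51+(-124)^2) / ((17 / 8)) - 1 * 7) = 50139352 * sqrt(21945) / 9537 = 778815.75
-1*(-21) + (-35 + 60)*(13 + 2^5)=1146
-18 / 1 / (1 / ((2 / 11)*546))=-19656 / 11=-1786.91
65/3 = 21.67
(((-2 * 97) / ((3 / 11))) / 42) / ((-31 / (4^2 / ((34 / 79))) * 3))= 674344 / 99603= 6.77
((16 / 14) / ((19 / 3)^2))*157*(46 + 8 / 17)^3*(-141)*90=-5696695927.63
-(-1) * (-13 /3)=-13 /3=-4.33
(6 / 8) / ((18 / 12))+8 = 17 / 2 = 8.50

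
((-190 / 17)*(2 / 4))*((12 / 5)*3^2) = -2052 / 17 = -120.71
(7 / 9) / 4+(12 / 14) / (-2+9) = 559 / 1764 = 0.32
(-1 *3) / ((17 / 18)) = -54 / 17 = -3.18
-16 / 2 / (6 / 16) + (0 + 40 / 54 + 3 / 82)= -45511 / 2214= -20.56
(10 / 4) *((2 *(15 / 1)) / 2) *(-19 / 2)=-1425 / 4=-356.25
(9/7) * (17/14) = 153/98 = 1.56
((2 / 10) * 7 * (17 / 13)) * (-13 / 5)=-119 / 25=-4.76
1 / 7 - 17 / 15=-104 / 105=-0.99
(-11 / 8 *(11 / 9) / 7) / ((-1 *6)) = 121 / 3024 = 0.04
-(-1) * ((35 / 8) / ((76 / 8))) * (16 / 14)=10 / 19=0.53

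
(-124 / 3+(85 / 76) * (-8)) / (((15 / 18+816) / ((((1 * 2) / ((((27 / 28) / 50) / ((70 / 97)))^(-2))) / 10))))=-9829177713 / 1117893595000000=-0.00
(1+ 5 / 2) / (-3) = -7 / 6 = -1.17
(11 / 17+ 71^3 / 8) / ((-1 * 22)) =-6084575 / 2992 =-2033.61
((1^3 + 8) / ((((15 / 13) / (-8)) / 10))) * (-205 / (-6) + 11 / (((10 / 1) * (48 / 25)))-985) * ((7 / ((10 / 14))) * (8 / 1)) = 46488260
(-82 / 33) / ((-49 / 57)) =1558 / 539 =2.89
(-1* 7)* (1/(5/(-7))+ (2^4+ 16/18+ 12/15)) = -5131/45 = -114.02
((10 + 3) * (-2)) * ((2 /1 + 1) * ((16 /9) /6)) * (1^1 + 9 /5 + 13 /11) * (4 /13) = -4672 /165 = -28.32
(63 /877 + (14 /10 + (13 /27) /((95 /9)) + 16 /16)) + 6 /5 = 929158 /249945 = 3.72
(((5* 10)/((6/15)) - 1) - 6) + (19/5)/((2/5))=255/2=127.50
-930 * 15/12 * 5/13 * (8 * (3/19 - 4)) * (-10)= -33945000/247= -137429.15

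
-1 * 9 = -9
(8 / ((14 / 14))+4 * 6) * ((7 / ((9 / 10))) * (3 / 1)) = 2240 / 3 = 746.67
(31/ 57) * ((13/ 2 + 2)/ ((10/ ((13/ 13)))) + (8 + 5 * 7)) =27187/ 1140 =23.85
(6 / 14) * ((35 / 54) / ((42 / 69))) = 115 / 252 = 0.46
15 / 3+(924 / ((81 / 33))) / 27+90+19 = 31090 / 243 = 127.94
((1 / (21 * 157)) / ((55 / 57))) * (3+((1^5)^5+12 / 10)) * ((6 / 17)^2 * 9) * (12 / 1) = 1920672 / 87343025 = 0.02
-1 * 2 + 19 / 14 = -9 / 14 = -0.64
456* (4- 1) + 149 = 1517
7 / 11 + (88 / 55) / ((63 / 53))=6869 / 3465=1.98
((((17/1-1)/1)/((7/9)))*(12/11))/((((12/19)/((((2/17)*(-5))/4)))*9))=-760/1309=-0.58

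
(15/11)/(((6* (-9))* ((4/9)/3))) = -15/88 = -0.17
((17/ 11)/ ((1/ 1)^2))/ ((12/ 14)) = 119/ 66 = 1.80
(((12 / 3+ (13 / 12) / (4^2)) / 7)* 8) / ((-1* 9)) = -781 / 1512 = -0.52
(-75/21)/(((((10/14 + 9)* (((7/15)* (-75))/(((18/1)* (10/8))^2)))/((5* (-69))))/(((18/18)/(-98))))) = 3493125/186592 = 18.72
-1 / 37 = -0.03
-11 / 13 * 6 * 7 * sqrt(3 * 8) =-924 * sqrt(6) / 13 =-174.10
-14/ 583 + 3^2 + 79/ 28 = 192581/ 16324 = 11.80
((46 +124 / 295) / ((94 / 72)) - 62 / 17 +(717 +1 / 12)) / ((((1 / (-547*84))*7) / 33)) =-38240947847751 / 235705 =-162240715.50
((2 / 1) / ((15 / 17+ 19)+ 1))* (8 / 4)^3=272 / 355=0.77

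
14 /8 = 7 /4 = 1.75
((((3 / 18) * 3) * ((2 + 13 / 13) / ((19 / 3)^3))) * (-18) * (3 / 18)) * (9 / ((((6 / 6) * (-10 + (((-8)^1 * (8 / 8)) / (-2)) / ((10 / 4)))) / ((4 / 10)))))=729 / 96026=0.01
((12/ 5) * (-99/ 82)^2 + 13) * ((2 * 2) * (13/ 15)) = 7210736/ 126075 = 57.19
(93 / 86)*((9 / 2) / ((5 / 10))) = 837 / 86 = 9.73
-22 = -22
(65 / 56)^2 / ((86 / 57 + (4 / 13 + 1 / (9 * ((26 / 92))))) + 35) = 9392175 / 259400512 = 0.04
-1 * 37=-37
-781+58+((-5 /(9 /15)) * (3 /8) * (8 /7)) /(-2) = -10097 /14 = -721.21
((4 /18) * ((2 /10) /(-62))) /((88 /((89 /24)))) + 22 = 64817191 /2946240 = 22.00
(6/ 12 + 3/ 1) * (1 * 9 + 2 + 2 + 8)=147/ 2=73.50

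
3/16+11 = 11.19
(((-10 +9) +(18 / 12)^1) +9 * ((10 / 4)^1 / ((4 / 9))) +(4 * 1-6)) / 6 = 131 / 16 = 8.19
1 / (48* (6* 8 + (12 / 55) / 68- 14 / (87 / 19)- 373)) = -27115 / 426969184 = -0.00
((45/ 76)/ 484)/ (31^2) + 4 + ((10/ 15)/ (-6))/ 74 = 47067773041/ 11771358192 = 4.00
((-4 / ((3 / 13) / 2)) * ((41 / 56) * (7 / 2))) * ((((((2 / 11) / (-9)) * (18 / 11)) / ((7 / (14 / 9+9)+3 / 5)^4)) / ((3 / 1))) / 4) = 69461093 / 722608128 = 0.10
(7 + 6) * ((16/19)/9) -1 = 37/171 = 0.22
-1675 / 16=-104.69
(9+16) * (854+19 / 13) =278025 / 13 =21386.54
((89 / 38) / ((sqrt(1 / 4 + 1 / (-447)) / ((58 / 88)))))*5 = 12905*sqrt(198021) / 370348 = 15.51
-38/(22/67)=-1273/11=-115.73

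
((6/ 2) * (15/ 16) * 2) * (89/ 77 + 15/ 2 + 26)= 240165/ 1232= 194.94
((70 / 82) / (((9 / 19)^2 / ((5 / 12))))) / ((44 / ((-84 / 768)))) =-442225 / 112223232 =-0.00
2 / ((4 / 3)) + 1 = 5 / 2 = 2.50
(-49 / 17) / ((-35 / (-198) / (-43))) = 59598 / 85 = 701.15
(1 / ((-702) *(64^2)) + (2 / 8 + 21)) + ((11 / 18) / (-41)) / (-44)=2505225175 / 117891072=21.25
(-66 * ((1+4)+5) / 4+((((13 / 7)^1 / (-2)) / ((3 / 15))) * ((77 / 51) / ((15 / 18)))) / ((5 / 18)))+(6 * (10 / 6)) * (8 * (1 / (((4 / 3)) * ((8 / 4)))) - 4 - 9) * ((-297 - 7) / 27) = 2135827 / 2295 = 930.64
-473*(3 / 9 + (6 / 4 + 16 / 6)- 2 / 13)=-53449 / 26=-2055.73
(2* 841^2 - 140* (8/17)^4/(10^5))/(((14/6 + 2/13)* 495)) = 319977755489886/278490334375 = 1148.97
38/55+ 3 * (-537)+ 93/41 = -3626132/2255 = -1608.04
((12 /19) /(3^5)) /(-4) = -1 /1539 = -0.00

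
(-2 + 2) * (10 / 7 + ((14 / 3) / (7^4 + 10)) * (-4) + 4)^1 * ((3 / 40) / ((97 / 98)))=0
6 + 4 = 10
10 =10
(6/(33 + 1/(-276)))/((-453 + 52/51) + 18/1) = -84456/201565231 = -0.00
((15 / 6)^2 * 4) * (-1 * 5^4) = -15625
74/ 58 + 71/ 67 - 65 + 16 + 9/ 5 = -435858/ 9715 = -44.86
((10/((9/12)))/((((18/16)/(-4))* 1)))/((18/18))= -1280/27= -47.41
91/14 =13/2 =6.50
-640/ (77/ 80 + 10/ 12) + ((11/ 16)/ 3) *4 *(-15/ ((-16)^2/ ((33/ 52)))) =-8179675065/ 22949888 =-356.41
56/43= 1.30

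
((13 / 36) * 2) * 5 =65 / 18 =3.61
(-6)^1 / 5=-6 / 5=-1.20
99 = 99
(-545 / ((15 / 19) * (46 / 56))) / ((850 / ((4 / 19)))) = -6104 / 29325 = -0.21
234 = 234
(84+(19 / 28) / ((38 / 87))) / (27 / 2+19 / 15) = 71865 / 12404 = 5.79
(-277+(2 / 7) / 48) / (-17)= 46535 / 2856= 16.29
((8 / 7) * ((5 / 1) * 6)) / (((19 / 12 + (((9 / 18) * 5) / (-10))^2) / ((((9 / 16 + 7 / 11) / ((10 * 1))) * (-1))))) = -15192 / 6083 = -2.50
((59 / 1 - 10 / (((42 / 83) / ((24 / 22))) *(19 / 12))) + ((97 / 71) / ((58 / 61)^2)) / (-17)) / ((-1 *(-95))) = 0.48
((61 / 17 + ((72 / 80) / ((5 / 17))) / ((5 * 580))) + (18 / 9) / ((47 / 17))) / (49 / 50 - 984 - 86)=-499647247 / 123851312100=-0.00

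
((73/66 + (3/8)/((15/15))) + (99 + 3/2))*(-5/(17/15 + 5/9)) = -106275/352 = -301.92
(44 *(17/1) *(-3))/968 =-51/22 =-2.32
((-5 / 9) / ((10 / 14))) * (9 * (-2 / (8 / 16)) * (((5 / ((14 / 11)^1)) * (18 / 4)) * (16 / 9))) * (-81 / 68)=-17820 / 17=-1048.24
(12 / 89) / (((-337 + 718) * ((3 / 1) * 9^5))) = 4 / 2002292541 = 0.00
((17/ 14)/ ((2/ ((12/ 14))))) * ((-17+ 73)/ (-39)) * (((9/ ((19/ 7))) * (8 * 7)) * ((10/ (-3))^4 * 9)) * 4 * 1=-152320000/ 247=-616680.16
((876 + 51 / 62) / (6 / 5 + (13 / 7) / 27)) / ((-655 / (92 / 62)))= -1.57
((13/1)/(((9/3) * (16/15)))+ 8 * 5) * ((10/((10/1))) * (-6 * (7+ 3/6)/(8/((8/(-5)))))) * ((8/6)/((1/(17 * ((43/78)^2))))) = 7386755/2704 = 2731.79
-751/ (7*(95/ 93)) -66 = -113733/ 665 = -171.03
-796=-796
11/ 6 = 1.83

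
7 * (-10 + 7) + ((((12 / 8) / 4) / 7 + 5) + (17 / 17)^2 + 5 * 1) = -557 / 56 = -9.95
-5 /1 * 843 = -4215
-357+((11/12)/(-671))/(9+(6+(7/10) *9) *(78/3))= -429616661/1203408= -357.00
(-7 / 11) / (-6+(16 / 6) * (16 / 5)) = -105 / 418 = -0.25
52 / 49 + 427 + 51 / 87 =428.65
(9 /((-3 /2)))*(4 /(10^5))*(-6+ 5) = 3 /12500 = 0.00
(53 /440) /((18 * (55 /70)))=371 /43560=0.01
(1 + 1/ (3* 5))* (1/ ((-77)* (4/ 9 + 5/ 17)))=-816/ 43505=-0.02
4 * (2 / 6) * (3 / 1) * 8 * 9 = 288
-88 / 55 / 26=-4 / 65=-0.06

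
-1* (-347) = 347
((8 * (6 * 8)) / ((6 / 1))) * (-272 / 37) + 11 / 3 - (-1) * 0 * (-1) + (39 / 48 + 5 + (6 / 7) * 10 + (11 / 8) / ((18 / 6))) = -451.98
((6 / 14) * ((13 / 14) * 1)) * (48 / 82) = 468 / 2009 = 0.23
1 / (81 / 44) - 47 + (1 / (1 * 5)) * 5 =-3682 / 81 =-45.46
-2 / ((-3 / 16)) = 32 / 3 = 10.67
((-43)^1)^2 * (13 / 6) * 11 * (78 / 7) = 3437291 / 7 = 491041.57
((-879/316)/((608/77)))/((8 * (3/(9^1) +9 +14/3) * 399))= -3223/408848384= -0.00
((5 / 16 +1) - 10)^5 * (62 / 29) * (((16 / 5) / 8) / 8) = -1608554185669 / 304087040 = -5289.78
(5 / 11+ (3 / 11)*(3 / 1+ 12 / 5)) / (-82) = -53 / 2255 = -0.02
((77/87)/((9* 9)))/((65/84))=2156/152685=0.01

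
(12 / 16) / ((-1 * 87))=-0.01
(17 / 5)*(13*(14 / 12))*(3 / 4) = 1547 / 40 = 38.68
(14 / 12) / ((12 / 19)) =133 / 72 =1.85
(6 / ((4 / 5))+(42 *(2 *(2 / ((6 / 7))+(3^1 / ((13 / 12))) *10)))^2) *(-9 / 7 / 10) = -19350975807 / 23660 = -817877.25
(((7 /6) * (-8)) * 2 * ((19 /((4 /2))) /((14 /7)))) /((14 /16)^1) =-304 /3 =-101.33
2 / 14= 1 / 7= 0.14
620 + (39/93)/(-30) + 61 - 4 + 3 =632387/930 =679.99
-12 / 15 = -0.80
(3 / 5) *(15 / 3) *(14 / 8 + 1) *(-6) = -99 / 2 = -49.50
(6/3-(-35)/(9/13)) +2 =491/9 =54.56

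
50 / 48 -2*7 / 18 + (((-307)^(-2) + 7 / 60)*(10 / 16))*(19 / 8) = 94912163 / 217149696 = 0.44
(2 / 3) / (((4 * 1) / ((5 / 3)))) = 5 / 18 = 0.28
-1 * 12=-12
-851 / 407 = -23 / 11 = -2.09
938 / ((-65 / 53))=-49714 / 65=-764.83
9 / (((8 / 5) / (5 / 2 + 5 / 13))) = 3375 / 208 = 16.23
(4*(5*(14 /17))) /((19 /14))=3920 /323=12.14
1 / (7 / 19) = 19 / 7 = 2.71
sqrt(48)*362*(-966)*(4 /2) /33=-932512*sqrt(3) /11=-146832.56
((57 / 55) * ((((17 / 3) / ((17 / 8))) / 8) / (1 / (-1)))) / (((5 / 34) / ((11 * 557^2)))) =-200420854 / 25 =-8016834.16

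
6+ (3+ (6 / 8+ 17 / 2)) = 73 / 4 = 18.25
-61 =-61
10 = 10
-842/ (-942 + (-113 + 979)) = 421/ 38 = 11.08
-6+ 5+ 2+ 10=11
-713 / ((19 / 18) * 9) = -1426 / 19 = -75.05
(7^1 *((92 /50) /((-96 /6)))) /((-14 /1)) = 23 /400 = 0.06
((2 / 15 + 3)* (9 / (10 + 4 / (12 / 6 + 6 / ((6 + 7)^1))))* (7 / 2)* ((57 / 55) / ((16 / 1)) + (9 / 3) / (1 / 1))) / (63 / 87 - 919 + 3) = -830067 / 29197300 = -0.03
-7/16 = -0.44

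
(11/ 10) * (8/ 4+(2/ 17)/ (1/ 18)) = 77/ 17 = 4.53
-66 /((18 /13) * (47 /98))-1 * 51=-21205 /141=-150.39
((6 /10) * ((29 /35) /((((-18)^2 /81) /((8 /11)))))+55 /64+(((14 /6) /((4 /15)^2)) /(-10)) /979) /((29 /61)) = 633010969 /317979200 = 1.99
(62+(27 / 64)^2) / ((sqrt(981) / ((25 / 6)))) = 6367025 * sqrt(109) / 8036352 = 8.27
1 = 1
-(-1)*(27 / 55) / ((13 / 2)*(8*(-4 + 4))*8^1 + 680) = 27 / 37400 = 0.00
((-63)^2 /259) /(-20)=-567 /740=-0.77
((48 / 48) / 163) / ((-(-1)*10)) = 1 / 1630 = 0.00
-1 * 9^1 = -9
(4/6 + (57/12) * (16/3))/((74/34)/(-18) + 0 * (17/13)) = -7956/37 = -215.03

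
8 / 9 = 0.89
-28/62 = -14/31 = -0.45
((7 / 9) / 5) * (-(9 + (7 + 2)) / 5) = -14 / 25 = -0.56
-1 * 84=-84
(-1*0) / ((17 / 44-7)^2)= 0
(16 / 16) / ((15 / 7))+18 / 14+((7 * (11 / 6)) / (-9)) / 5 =2773 / 1890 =1.47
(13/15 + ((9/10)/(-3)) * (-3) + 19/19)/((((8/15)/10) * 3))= 415/24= 17.29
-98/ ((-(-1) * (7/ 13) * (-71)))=182/ 71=2.56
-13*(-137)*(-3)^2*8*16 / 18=113984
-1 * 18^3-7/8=-46663/8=-5832.88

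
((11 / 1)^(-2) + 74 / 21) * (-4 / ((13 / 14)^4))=-197019200 / 10367643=-19.00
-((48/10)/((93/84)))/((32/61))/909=-427/46965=-0.01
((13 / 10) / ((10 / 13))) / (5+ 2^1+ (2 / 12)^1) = 507 / 2150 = 0.24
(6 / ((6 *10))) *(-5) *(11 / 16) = -11 / 32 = -0.34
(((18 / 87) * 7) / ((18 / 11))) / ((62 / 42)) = 539 / 899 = 0.60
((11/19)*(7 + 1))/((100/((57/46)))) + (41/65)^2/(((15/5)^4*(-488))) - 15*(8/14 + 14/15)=-605356214249/26887933800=-22.51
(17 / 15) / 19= 17 / 285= 0.06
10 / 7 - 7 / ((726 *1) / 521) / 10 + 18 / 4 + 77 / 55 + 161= 8528929 / 50820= 167.83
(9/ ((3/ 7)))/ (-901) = -21/ 901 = -0.02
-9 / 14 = -0.64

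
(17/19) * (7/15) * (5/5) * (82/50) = 4879/7125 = 0.68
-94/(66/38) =-1786/33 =-54.12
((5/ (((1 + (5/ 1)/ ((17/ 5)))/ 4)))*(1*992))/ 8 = 21080/ 21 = 1003.81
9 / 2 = 4.50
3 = 3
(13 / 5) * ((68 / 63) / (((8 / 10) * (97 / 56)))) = 1768 / 873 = 2.03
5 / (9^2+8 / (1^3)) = 5 / 89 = 0.06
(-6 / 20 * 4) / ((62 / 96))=-1.86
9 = 9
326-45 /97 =325.54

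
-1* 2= -2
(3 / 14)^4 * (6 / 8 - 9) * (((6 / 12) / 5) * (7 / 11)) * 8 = -0.01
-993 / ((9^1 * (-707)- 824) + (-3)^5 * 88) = 993 / 28571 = 0.03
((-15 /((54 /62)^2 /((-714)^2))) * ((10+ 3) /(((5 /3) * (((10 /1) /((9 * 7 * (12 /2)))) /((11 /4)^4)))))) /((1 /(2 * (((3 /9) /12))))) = -18131320858651 /1920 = -9443396280.55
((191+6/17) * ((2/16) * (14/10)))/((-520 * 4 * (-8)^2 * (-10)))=22771/905216000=0.00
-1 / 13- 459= -5968 / 13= -459.08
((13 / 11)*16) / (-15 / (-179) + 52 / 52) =18616 / 1067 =17.45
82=82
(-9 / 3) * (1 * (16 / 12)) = -4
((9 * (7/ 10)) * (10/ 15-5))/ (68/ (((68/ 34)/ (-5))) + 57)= 273/ 1130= 0.24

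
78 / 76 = 39 / 38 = 1.03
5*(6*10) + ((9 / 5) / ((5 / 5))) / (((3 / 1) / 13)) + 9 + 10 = 1634 / 5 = 326.80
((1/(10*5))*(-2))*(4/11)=-4/275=-0.01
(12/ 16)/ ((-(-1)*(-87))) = -1/ 116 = -0.01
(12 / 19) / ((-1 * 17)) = -12 / 323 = -0.04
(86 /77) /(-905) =-86 /69685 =-0.00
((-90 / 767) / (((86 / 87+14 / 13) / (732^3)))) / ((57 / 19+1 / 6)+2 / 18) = -1727497915560 / 254113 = -6798148.52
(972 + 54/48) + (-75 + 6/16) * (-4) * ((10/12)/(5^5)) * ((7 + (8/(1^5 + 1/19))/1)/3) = 73013429/75000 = 973.51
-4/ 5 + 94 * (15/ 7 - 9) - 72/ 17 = -386516/ 595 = -649.61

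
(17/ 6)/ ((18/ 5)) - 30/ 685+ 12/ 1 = 188549/ 14796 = 12.74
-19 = -19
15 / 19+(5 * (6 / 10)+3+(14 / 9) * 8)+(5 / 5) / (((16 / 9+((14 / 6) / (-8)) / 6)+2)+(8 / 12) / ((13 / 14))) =3077893 / 158175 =19.46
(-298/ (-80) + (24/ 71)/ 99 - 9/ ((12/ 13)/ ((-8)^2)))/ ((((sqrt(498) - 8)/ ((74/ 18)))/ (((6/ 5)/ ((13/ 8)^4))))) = -84711524864*sqrt(498)/ 83776718025 - 677692198912/ 83776718025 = -30.65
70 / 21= 10 / 3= 3.33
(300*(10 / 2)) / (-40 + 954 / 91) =-68250 / 1343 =-50.82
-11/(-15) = 11/15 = 0.73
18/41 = 0.44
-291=-291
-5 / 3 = -1.67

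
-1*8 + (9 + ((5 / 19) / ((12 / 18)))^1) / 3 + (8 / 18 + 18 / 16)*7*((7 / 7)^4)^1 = 8369 / 1368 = 6.12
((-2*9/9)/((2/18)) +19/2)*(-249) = 4233/2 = 2116.50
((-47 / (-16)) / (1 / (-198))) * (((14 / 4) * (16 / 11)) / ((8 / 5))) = -1850.62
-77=-77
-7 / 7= -1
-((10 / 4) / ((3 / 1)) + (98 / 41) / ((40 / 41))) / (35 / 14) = -197 / 150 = -1.31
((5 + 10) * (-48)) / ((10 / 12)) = -864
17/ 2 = 8.50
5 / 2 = 2.50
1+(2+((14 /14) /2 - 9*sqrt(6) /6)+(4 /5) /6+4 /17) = 1973 /510 - 3*sqrt(6) /2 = 0.19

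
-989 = -989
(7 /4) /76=7 /304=0.02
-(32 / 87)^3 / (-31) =32768 / 20413593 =0.00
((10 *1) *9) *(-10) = -900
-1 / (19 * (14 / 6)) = -3 / 133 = -0.02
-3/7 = -0.43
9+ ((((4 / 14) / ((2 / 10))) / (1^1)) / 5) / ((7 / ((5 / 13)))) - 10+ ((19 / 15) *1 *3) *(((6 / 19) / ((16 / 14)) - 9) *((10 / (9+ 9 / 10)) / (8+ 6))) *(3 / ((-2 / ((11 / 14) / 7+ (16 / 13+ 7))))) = 11358813 / 392392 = 28.95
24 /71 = 0.34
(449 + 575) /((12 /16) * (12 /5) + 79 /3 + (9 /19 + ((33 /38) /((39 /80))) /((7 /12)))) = 1397760 /43217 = 32.34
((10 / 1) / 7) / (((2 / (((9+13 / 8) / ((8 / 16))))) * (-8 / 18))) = -3825 / 112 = -34.15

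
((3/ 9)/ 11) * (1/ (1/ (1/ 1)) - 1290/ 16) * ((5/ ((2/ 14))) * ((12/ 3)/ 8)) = -22295/ 528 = -42.23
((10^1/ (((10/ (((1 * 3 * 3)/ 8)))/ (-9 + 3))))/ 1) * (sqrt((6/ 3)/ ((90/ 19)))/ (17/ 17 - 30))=9 * sqrt(95)/ 580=0.15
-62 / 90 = -31 / 45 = -0.69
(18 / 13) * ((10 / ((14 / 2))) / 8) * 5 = 225 / 182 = 1.24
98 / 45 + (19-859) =-837.82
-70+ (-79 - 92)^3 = -5000281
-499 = -499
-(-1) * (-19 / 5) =-19 / 5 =-3.80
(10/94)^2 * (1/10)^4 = 1/883600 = 0.00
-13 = -13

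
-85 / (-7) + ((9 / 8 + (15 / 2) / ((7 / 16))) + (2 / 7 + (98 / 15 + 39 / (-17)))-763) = -10396759 / 14280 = -728.06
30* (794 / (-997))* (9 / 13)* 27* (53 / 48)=-25564815 / 51844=-493.11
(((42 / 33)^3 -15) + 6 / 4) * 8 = -121796 / 1331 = -91.51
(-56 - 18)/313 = -74/313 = -0.24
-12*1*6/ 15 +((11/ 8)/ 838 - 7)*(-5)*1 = 1012029/ 33520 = 30.19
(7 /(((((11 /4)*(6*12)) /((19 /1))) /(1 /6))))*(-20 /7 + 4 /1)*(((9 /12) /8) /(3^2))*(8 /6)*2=0.00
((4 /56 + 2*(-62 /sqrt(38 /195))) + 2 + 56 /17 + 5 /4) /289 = 3149 /137564-62*sqrt(7410) /5491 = -0.95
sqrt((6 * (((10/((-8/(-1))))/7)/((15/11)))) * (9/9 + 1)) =sqrt(77)/7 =1.25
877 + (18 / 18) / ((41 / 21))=35978 / 41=877.51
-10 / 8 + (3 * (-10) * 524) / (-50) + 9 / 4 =1577 / 5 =315.40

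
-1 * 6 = -6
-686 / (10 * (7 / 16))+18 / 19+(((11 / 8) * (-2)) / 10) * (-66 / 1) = -52327 / 380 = -137.70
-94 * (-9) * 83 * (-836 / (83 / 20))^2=236506406400 / 83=2849474775.90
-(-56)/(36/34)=476/9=52.89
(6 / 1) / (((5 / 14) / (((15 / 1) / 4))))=63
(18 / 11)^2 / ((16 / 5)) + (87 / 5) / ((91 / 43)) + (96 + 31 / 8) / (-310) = 238572167 / 27307280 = 8.74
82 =82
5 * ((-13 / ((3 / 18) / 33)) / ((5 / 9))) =-23166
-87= -87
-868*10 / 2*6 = -26040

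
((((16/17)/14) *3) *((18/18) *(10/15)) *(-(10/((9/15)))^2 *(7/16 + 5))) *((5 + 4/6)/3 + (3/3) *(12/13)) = -3407500/5967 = -571.06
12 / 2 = 6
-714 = -714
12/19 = 0.63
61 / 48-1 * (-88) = 4285 / 48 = 89.27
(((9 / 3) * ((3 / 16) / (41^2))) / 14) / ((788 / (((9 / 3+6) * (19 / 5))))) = 1539 / 1483583360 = 0.00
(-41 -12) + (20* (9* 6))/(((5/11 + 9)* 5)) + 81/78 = -757/26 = -29.12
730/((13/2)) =1460/13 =112.31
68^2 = 4624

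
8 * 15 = 120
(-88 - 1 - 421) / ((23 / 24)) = -12240 / 23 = -532.17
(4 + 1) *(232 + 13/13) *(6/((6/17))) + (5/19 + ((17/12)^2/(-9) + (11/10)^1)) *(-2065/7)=479396077/24624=19468.65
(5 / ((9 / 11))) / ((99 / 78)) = 130 / 27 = 4.81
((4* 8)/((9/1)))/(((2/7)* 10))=56/45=1.24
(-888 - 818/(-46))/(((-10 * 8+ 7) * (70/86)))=172129/11753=14.65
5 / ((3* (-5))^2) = 1 / 45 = 0.02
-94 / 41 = -2.29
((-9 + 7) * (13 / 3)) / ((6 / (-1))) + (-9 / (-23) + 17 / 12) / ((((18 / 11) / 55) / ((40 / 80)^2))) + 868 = 17579495 / 19872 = 884.64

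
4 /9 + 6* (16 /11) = 908 /99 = 9.17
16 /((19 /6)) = 96 /19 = 5.05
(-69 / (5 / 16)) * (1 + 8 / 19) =-29808 / 95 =-313.77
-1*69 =-69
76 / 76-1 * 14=-13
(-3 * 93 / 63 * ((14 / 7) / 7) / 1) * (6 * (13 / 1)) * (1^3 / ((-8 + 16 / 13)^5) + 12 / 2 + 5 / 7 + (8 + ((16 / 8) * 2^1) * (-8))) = 772016886020211 / 452530118656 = 1706.00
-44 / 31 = -1.42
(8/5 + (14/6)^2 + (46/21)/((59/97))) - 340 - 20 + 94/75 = -32347279/92925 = -348.10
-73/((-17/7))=511/17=30.06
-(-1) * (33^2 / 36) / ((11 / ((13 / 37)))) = 143 / 148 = 0.97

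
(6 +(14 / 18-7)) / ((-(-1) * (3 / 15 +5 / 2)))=-20 / 243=-0.08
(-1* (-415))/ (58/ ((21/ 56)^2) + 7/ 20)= 74700/ 74303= 1.01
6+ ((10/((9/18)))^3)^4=4096000000000006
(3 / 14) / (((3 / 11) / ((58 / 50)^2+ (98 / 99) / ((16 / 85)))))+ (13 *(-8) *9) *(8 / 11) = -4681478833 / 6930000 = -675.54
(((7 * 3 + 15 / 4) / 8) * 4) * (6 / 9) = 8.25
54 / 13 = 4.15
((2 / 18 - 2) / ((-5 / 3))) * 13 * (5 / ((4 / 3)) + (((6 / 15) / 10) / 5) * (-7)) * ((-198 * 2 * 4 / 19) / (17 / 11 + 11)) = -98781254 / 273125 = -361.67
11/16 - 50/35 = -0.74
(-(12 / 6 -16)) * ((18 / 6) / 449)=42 / 449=0.09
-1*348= -348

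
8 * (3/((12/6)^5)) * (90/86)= 135/172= 0.78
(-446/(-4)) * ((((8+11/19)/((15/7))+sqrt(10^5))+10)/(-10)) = -1115 * sqrt(10) - 889993/5700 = -3682.08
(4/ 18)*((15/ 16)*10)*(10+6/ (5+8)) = 850/ 39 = 21.79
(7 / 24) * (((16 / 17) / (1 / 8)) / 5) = 112 / 255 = 0.44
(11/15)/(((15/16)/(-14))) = -2464/225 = -10.95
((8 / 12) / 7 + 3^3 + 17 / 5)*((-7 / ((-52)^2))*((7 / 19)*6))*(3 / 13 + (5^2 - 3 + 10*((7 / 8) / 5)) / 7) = -2111719 / 3339440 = -0.63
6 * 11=66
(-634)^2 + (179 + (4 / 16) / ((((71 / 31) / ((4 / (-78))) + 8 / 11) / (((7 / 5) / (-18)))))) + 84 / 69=49883719029121 / 124046820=402136.22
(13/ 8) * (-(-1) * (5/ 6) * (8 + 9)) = 1105/ 48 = 23.02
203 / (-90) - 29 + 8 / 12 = -2753 / 90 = -30.59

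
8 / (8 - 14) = -4 / 3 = -1.33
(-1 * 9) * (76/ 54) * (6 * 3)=-228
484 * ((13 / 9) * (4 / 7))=25168 / 63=399.49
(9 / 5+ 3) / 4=6 / 5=1.20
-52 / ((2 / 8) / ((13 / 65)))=-41.60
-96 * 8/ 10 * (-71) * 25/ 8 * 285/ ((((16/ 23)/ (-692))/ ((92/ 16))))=-27777697425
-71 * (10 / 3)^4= -710000 / 81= -8765.43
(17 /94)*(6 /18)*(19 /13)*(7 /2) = 2261 /7332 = 0.31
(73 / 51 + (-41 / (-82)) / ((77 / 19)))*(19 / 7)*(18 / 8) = 696027 / 73304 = 9.50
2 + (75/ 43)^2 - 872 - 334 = -2220571/ 1849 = -1200.96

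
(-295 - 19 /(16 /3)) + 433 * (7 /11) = -4051 /176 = -23.02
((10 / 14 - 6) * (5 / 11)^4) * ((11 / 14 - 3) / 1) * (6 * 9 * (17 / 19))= 329045625 / 13630771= 24.14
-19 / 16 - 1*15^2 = -3619 / 16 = -226.19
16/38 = 8/19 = 0.42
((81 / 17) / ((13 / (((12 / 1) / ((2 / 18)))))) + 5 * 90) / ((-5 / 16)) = -1731168 / 1105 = -1566.67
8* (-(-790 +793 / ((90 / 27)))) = 22084 / 5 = 4416.80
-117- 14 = -131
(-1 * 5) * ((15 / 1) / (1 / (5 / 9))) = -125 / 3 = -41.67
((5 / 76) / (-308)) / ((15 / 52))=-13 / 17556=-0.00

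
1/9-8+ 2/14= -7.75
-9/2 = -4.50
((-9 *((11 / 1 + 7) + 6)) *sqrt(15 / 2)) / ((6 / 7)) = -690.13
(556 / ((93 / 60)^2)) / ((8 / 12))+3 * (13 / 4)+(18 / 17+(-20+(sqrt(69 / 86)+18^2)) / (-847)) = 19792425553 / 55349756 -sqrt(5934) / 72842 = 357.59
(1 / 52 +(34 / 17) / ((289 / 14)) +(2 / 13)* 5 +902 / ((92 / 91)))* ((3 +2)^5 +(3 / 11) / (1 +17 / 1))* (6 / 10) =63667227044339 / 38020840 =1674534.99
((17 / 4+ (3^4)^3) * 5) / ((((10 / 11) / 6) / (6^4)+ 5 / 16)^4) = 15875092800379797507072 / 57060766602875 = 278213801.63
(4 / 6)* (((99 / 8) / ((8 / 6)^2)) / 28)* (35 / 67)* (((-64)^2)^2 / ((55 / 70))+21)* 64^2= 507343510800 / 67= 7572291205.97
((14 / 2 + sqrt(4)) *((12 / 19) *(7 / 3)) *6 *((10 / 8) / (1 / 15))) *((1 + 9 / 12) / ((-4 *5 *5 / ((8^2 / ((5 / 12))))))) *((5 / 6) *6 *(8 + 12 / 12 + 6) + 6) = -30862944 / 95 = -324873.09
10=10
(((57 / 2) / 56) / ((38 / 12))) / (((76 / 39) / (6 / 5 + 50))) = 2808 / 665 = 4.22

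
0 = 0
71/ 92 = 0.77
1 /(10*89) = 1 /890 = 0.00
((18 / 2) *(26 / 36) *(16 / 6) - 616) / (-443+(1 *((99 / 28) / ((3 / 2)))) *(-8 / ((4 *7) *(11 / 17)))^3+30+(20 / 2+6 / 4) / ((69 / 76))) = 521775716 / 349092589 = 1.49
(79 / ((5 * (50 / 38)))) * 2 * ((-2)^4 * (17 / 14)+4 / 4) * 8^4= 1758355456 / 875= 2009549.09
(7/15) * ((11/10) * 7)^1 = 539/150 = 3.59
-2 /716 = -1 /358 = -0.00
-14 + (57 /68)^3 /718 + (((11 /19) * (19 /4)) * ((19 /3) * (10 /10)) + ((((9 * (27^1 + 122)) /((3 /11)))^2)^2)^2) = 341665923731034320610947100000.00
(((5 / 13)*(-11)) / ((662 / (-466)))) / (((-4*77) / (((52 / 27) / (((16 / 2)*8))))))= -1165 / 4003776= -0.00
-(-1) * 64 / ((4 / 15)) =240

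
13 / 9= 1.44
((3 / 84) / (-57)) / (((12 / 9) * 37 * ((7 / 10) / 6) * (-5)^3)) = 3 / 3444700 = 0.00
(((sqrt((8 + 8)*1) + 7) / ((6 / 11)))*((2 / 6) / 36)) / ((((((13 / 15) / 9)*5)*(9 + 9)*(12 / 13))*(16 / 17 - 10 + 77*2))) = 187 / 1161216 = 0.00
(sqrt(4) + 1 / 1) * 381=1143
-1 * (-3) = 3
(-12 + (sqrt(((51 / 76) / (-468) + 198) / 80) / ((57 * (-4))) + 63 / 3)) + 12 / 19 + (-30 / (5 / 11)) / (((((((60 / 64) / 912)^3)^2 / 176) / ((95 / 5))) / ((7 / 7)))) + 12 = -55529684100764293640465810061 / 296875 - sqrt(8697380055) / 13515840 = -187047356970995515420516.40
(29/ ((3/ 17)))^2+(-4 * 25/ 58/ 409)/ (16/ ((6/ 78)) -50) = 227741530706/ 8433171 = 27005.44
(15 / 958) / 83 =15 / 79514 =0.00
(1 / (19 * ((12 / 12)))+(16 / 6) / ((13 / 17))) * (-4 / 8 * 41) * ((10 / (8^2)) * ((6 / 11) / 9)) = -537715 / 782496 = -0.69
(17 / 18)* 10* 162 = 1530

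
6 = 6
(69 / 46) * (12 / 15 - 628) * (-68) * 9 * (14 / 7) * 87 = 500919552 / 5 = 100183910.40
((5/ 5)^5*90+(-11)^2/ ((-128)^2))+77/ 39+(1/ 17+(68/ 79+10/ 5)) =81439077457/ 858144768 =94.90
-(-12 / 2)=6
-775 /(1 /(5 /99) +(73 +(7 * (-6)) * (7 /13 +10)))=50375 /22738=2.22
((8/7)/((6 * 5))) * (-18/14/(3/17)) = -68/245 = -0.28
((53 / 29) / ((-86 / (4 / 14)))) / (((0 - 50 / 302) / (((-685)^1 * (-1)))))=1096411 / 43645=25.12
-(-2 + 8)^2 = -36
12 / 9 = 4 / 3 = 1.33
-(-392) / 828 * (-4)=-392 / 207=-1.89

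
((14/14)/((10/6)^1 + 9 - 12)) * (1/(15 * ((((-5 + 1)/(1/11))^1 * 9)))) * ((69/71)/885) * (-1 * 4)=-23/41471100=-0.00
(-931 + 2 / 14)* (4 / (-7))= 26064 / 49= 531.92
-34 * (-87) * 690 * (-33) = -67353660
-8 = -8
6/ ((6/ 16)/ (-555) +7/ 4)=2960/ 863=3.43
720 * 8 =5760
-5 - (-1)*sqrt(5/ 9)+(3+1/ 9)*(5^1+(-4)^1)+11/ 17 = -190/ 153+sqrt(5)/ 3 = -0.50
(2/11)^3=8/1331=0.01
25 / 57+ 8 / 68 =0.56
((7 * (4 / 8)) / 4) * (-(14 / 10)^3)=-2401 / 1000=-2.40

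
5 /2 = 2.50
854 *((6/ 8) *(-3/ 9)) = -427/ 2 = -213.50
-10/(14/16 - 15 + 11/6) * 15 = 12.20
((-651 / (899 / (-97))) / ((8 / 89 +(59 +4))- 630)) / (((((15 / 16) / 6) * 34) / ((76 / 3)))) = -73484096 / 124371575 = -0.59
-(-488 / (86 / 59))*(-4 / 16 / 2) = -3599 / 86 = -41.85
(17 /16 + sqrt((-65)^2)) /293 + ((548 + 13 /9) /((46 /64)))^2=221903752817 /379728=584375.53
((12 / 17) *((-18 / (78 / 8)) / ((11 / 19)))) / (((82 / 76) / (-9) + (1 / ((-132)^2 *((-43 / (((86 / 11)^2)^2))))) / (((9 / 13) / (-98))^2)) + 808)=-24412971236544 / 7678336667845259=-0.00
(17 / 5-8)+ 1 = -18 / 5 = -3.60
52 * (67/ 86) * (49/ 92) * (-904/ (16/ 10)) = -24113635/ 1978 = -12190.92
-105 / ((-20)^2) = -21 / 80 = -0.26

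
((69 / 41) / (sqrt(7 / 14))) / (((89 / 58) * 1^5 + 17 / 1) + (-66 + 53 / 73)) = -97382 * sqrt(2) / 2704565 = -0.05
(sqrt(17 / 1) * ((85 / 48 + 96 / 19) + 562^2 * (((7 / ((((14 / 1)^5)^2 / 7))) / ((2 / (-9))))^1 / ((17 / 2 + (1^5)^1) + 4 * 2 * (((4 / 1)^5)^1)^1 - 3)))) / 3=495353114118437 * sqrt(17) / 217786618361088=9.38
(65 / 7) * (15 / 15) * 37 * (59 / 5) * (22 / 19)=624338 / 133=4694.27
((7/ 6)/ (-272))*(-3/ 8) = 7/ 4352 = 0.00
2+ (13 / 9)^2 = 4.09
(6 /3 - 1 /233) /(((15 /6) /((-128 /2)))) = -11904 /233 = -51.09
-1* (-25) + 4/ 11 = 25.36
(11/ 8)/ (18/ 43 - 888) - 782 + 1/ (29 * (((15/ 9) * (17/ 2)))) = -588558746617/ 752633520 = -782.00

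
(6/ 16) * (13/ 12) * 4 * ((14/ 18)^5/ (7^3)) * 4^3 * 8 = 40768/ 59049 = 0.69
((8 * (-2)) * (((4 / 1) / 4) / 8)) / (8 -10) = 1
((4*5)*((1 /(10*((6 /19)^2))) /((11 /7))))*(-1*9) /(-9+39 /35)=88445 /6072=14.57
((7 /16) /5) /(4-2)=7 /160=0.04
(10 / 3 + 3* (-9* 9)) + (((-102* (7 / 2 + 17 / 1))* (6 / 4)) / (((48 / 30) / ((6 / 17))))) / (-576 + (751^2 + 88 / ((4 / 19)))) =-3243241541 / 13532232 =-239.67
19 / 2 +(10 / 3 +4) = 101 / 6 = 16.83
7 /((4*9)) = 7 /36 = 0.19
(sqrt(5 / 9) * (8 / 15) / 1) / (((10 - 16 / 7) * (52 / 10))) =14 * sqrt(5) / 3159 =0.01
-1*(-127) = 127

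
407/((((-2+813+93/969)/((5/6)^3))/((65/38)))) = 0.50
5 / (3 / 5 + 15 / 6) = 50 / 31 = 1.61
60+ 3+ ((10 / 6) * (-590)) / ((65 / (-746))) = 442597 / 39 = 11348.64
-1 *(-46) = 46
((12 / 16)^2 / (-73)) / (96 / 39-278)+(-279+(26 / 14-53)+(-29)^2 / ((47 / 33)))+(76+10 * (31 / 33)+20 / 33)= 52970327349 / 152940256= 346.35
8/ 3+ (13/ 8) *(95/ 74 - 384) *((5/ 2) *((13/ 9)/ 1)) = -23902829/ 10656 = -2243.13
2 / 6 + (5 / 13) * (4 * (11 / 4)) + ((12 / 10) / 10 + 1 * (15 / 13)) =5692 / 975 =5.84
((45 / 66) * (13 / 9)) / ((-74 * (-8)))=65 / 39072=0.00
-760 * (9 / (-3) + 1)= 1520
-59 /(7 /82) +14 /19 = -91824 /133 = -690.41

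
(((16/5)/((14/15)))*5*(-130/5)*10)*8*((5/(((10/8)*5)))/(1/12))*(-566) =1356226560/7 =193746651.43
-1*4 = -4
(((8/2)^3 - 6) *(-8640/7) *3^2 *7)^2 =20340821606400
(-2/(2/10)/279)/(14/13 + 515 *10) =-65/9341478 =-0.00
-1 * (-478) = 478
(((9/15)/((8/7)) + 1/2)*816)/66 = 697/55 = 12.67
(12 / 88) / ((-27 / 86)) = -43 / 99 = -0.43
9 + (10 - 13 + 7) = 13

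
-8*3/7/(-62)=12/217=0.06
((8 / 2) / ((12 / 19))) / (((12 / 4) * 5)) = 19 / 45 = 0.42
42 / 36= 7 / 6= 1.17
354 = 354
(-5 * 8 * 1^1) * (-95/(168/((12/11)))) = 1900/77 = 24.68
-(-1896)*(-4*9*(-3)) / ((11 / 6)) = 1228608 / 11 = 111691.64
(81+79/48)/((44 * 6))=3967/12672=0.31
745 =745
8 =8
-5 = -5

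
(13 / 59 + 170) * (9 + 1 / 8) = 733139 / 472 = 1553.26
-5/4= -1.25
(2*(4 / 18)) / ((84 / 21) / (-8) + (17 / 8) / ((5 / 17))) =160 / 2421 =0.07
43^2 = 1849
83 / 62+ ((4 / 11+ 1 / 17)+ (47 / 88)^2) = 8351631 / 4081088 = 2.05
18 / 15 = 6 / 5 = 1.20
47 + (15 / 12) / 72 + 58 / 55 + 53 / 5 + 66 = 1974803 / 15840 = 124.67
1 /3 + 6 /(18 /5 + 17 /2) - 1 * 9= -2966 /363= -8.17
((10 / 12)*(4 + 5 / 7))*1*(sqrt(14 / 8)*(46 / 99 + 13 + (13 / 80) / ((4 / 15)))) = 63695*sqrt(7) / 2304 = 73.14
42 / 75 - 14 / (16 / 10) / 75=133 / 300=0.44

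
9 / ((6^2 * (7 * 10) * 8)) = 1 / 2240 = 0.00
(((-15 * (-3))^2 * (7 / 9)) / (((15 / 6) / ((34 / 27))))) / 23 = 2380 / 69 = 34.49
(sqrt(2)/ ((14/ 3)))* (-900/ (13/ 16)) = -21600* sqrt(2)/ 91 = -335.68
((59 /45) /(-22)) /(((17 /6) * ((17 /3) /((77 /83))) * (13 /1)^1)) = -413 /1559155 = -0.00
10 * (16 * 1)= 160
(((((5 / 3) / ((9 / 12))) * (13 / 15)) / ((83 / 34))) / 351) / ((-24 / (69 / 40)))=-391 / 2420280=-0.00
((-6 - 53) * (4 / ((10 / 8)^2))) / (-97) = 3776 / 2425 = 1.56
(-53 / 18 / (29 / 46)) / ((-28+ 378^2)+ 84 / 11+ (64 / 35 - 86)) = -469315 / 14347194534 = -0.00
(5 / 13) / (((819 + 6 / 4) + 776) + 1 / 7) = 70 / 290589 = 0.00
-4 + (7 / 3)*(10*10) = 688 / 3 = 229.33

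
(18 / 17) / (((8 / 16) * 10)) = 18 / 85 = 0.21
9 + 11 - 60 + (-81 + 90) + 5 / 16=-491 / 16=-30.69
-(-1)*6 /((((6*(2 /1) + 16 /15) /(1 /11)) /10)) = 225 /539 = 0.42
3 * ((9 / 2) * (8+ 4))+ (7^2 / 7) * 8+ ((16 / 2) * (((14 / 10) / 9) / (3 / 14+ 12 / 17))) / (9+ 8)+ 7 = 2218159 / 9855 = 225.08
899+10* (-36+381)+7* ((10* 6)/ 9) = 13187/ 3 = 4395.67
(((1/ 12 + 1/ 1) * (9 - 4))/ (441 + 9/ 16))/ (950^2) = 13/ 956424375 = 0.00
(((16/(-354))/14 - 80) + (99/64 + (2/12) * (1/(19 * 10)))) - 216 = -739389479/2511040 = -294.46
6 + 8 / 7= 7.14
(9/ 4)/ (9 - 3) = 3/ 8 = 0.38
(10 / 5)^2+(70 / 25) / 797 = 15954 / 3985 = 4.00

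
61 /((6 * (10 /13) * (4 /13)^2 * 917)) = 134017 /880320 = 0.15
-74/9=-8.22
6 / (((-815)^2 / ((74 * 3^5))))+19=12728167 / 664225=19.16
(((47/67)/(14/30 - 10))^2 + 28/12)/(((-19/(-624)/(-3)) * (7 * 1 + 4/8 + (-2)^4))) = -61829760192/6305648921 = -9.81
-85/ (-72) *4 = 4.72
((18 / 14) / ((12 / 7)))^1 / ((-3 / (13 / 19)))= -13 / 76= -0.17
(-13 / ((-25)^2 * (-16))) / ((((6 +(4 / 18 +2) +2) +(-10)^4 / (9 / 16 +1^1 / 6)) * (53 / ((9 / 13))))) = 567 / 458261320000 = 0.00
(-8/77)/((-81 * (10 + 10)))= 2/31185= 0.00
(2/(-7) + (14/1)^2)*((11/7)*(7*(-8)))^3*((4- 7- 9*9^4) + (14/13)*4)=102380400742400/13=7875415441723.08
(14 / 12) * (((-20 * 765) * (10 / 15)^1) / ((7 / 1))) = -1700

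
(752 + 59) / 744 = 811 / 744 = 1.09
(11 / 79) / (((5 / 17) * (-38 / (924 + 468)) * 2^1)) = -65076 / 7505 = -8.67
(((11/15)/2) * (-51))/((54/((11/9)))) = -2057/4860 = -0.42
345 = 345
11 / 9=1.22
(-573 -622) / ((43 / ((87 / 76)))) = -103965 / 3268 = -31.81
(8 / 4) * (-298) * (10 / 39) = -5960 / 39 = -152.82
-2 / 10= -1 / 5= -0.20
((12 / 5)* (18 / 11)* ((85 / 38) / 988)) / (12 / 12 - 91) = -51 / 516230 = -0.00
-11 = -11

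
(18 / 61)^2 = 324 / 3721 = 0.09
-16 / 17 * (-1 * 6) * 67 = 6432 / 17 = 378.35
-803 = -803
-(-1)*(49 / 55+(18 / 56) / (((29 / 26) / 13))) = 103549 / 22330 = 4.64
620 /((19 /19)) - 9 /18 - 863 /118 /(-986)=72078449 /116348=619.51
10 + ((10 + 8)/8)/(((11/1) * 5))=2209/220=10.04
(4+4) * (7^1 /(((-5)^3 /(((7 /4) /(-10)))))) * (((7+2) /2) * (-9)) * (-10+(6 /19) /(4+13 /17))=374556 /11875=31.54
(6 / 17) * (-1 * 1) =-6 / 17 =-0.35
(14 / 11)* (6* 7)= 588 / 11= 53.45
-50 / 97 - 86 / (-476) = -7729 / 23086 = -0.33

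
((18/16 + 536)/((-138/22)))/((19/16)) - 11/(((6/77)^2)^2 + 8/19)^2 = -13910951036493514950397/103701375604439876544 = -134.14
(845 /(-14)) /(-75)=169 /210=0.80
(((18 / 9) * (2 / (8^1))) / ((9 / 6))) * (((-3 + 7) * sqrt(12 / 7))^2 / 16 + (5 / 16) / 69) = 13283 / 23184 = 0.57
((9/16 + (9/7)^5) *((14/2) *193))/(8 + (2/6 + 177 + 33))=634611213/25162480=25.22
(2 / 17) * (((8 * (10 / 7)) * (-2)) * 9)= -2880 / 119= -24.20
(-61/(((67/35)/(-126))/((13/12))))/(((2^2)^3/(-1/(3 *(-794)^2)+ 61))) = 22414619067295/5406619136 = 4145.77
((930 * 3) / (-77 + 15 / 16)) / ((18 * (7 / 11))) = -27280 / 8519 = -3.20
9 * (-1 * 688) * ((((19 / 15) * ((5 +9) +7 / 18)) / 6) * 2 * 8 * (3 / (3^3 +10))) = -24401.07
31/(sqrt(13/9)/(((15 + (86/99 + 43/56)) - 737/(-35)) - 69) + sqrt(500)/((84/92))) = -80706423/(-28513790*sqrt(5) + 27720*sqrt(13)) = 1.27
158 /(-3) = -158 /3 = -52.67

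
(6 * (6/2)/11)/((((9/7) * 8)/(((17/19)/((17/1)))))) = 7/836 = 0.01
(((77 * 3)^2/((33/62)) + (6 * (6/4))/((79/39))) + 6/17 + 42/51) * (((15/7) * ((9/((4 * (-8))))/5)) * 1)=-3635514063/300832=-12084.86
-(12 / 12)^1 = -1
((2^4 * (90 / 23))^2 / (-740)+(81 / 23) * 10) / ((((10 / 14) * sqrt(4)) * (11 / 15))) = 6149115 / 215303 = 28.56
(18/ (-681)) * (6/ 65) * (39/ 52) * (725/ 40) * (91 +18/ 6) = -3.12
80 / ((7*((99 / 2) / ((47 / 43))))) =7520 / 29799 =0.25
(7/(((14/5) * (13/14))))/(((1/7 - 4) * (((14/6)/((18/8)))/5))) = -175/52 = -3.37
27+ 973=1000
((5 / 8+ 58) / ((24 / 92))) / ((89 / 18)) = 45.45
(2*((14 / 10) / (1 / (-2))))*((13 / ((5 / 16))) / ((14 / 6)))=-99.84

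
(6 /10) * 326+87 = 1413 /5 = 282.60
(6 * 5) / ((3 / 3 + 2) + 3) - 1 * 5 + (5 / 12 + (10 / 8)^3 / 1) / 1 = 2.37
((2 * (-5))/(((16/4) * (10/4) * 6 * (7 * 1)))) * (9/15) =-1/70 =-0.01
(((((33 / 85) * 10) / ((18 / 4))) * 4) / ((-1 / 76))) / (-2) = 6688 / 51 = 131.14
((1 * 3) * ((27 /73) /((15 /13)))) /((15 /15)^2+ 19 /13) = 4563 /11680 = 0.39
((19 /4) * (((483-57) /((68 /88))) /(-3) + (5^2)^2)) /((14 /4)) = 142519 /238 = 598.82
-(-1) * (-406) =-406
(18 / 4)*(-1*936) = -4212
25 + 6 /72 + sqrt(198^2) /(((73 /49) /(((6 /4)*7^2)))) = 8579137 /876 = 9793.54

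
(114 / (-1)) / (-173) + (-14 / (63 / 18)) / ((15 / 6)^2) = 82 / 4325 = 0.02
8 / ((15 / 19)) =152 / 15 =10.13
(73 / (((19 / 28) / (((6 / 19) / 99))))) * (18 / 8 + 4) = 25550 / 11913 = 2.14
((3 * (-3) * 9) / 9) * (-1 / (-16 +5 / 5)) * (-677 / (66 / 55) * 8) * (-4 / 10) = -5416 / 5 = -1083.20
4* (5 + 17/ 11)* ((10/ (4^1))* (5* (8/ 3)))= 9600/ 11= 872.73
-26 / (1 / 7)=-182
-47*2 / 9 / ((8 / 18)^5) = -308367 / 512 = -602.28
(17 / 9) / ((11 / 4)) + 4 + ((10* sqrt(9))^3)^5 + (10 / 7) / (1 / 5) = 14348907000000000000011.83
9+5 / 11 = 104 / 11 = 9.45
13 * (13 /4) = 169 /4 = 42.25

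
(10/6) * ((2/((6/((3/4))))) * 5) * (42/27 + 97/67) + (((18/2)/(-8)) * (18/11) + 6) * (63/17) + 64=57961417/676566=85.67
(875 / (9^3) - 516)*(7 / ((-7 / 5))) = 1876445 / 729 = 2574.00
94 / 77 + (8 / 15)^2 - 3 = -25897 / 17325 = -1.49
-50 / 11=-4.55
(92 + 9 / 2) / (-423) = -193 / 846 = -0.23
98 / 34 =49 / 17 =2.88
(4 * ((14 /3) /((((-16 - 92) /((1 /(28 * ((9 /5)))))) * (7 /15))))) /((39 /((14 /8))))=-25 /75816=-0.00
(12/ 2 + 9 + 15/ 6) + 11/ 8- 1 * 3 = 127/ 8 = 15.88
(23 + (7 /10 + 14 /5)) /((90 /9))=53 /20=2.65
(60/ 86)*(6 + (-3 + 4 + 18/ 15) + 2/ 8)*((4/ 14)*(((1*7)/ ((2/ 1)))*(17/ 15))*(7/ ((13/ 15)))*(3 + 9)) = 27846/ 43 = 647.58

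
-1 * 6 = -6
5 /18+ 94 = 1697 /18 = 94.28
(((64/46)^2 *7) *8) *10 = 573440/529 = 1084.01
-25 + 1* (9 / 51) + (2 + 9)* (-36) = -7154 / 17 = -420.82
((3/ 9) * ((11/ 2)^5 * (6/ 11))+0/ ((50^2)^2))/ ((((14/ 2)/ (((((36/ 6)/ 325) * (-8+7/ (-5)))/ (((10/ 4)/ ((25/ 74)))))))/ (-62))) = 63995811/ 336700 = 190.07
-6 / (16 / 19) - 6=-105 / 8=-13.12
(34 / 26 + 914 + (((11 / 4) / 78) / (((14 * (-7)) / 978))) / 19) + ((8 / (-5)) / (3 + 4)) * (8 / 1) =442224547 / 484120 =913.46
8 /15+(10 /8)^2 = 2.10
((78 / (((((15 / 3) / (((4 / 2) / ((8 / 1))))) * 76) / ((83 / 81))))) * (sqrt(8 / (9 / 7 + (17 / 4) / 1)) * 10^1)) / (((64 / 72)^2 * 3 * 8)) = 1079 * sqrt(2170) / 1507840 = 0.03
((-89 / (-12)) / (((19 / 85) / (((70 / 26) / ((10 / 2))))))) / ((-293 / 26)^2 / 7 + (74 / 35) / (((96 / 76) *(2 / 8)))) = 24094525 / 33496297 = 0.72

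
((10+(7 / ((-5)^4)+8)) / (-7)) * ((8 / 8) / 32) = -11257 / 140000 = -0.08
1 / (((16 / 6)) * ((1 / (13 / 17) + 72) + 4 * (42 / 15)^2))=325 / 90712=0.00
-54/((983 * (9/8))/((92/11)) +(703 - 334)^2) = -0.00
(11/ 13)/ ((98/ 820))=4510/ 637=7.08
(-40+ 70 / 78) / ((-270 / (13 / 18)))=305 / 2916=0.10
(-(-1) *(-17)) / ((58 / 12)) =-102 / 29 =-3.52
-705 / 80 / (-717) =47 / 3824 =0.01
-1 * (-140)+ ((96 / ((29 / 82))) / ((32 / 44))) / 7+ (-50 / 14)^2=292833 / 1421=206.08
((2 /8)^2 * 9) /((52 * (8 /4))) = 9 /1664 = 0.01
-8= -8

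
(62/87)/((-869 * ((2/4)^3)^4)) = -253952/75603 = -3.36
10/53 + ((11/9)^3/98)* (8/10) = 1927136/9466065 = 0.20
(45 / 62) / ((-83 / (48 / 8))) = -135 / 2573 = -0.05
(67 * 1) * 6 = 402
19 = 19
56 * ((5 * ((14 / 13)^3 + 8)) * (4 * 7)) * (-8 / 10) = -127447040 / 2197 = -58009.58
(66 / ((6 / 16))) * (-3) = -528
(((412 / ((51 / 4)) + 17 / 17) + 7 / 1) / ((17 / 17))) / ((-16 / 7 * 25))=-1799 / 2550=-0.71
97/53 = 1.83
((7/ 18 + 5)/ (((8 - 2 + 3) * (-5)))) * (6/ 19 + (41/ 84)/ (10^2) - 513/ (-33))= -2701893193/ 1422036000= -1.90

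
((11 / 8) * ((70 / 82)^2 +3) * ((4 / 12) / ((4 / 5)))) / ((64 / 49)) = 4223065 / 2582016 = 1.64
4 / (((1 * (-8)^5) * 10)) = -1 / 81920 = -0.00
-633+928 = 295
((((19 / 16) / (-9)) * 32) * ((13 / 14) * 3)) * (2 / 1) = -494 / 21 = -23.52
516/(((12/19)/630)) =514710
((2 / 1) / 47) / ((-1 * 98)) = -1 / 2303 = -0.00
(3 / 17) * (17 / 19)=0.16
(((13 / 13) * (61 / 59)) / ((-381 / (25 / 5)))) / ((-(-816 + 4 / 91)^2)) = 2525705 / 123934808290416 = 0.00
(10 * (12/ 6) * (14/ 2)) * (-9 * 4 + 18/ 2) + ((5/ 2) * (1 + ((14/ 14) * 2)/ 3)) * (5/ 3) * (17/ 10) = -135655/ 36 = -3768.19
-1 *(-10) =10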